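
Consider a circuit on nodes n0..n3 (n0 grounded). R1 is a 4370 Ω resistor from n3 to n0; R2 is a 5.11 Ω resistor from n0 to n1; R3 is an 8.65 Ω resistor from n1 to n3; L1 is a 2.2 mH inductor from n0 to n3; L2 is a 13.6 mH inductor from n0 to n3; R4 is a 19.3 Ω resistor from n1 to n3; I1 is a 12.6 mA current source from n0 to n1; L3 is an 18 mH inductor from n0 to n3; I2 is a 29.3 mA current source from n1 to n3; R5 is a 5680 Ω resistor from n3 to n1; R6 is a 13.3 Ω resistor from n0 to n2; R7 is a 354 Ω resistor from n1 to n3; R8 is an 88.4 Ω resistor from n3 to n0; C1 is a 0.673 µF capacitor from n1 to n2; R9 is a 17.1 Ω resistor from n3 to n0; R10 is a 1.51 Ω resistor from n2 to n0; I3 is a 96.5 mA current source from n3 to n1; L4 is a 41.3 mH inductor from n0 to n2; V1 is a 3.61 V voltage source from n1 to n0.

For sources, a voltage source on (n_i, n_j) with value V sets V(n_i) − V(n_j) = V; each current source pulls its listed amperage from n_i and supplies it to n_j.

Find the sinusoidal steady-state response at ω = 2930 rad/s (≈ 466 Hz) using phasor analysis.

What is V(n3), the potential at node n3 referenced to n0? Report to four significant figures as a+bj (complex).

1.352+1.120j V

Element admittances at ω=2930 rad/s:
  Y(R1) = 0.0002288+0.000j S between n3,n0
  Y(R2) = 0.1957+0.000j S between n0,n1
  Y(R3) = 0.1156+0.000j S between n1,n3
  Y(L1) = 0.000-0.1551j S between n0,n3
  Y(L2) = 0.000-0.02510j S between n0,n3
  Y(R4) = 0.05181+0.000j S between n1,n3
  I1: injects 0.0126 A into n1 (from n0)
  Y(L3) = 0.000-0.01896j S between n0,n3
  I2: injects 0.0293 A into n3 (from n1)
  Y(R5) = 0.0001761+0.000j S between n3,n1
  Y(R6) = 0.07519+0.000j S between n0,n2
  Y(R7) = 0.002825+0.000j S between n1,n3
  Y(R8) = 0.01131+0.000j S between n3,n0
  Y(C1) = 0.000+0.001972j S between n1,n2
  Y(R9) = 0.05848+0.000j S between n3,n0
  Y(R10) = 0.6623+0.000j S between n2,n0
  I3: injects 0.0965 A into n1 (from n3)
  Y(L4) = 0.000-0.008264j S between n0,n2
  V1: constraint V(n1)−V(n0) = 3.61
Assemble and solve the 4×4 MNA system:
  V(n1)=3.610+0.000j  V(n2)=-8.236e-05+0.009652j  V(n3)=1.352+1.120j
  i(V1)=-1.012+0.1837j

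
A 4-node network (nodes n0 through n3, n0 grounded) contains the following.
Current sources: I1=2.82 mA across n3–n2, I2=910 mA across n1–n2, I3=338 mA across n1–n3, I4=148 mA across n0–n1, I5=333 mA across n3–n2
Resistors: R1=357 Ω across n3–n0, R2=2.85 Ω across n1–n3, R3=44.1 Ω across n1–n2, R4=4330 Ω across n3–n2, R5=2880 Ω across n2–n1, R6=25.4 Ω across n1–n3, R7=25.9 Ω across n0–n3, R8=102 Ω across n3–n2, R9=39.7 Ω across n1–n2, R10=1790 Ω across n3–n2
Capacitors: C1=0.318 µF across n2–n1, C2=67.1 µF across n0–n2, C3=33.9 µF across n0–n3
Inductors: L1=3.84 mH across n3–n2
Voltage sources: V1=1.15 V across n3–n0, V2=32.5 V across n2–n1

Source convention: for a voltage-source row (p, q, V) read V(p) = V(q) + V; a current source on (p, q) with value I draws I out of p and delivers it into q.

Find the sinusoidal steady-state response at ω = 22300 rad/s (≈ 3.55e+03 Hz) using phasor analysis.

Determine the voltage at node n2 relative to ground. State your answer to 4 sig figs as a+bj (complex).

Apply KCL at each of the 3 non-ground nodes and solve the resulting linear system.
Node n1: branches {R2, R3, I2, R5, R6, I3, I4, C1, R9, V2} → V_1 = -30.26-8.346j
Node n2: branches {I1, R3, I2, R4, R5, C1, L1, I5, R8, R9, R10, C2, V2} → V_2 = 2.244-8.346j
Node n3: branches {I1, R1, R2, R4, R6, I3, L1, R7, I5, R8, R10, C3, V1} → V_3 = 1.150+0.000j
Source currents: i(V1)=-12.39-4.227j, i(V2)=-12.72-3.487j

2.244-8.346j V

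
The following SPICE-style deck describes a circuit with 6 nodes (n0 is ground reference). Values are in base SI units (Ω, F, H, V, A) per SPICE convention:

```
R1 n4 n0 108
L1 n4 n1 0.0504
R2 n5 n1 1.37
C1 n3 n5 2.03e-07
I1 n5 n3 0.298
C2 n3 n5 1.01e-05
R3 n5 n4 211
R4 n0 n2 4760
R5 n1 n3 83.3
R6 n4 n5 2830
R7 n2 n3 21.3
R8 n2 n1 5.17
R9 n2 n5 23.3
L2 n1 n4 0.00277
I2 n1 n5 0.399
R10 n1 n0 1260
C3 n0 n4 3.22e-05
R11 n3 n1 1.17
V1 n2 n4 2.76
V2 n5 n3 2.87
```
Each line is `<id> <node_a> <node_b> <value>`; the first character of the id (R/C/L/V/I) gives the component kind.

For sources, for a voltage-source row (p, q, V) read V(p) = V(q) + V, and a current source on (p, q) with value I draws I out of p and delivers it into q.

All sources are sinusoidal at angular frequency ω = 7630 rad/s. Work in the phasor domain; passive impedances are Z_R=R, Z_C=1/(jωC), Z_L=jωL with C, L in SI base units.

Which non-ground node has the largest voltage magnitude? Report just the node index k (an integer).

Element admittances at ω=7630 rad/s:
  Y(R1) = 0.009259+0.000j S between n4,n0
  Y(L1) = 0.000-0.002600j S between n4,n1
  Y(R2) = 0.7299+0.000j S between n5,n1
  Y(C1) = 0.000+0.001549j S between n3,n5
  I1: injects 0.298 A into n3 (from n5)
  Y(C2) = 0.000+0.07706j S between n3,n5
  Y(R3) = 0.004739+0.000j S between n5,n4
  Y(R4) = 0.0002101+0.000j S between n0,n2
  Y(R5) = 0.01200+0.000j S between n1,n3
  Y(R6) = 0.0003534+0.000j S between n4,n5
  Y(R7) = 0.04695+0.000j S between n2,n3
  Y(R8) = 0.1934+0.000j S between n2,n1
  Y(R9) = 0.04292+0.000j S between n2,n5
  Y(L2) = 0.000-0.04731j S between n1,n4
  I2: injects 0.399 A into n5 (from n1)
  Y(R10) = 0.0007937+0.000j S between n1,n0
  Y(C3) = 0.000+0.2457j S between n0,n4
  Y(R11) = 0.8547+0.000j S between n3,n1
  V1: constraint V(n2)−V(n4) = 2.76
  V2: constraint V(n5)−V(n3) = 2.87
Assemble and solve the 7×7 MNA system:
  V(n1)=2.503+0.4509j  V(n2)=2.758+0.01038j  V(n3)=1.425+0.4262j  V(n4)=-0.001856+0.01038j  V(n5)=4.295+0.4262j
  i(V1)=-0.04644+0.1226j  i(V2)=-1.295-0.2275j

5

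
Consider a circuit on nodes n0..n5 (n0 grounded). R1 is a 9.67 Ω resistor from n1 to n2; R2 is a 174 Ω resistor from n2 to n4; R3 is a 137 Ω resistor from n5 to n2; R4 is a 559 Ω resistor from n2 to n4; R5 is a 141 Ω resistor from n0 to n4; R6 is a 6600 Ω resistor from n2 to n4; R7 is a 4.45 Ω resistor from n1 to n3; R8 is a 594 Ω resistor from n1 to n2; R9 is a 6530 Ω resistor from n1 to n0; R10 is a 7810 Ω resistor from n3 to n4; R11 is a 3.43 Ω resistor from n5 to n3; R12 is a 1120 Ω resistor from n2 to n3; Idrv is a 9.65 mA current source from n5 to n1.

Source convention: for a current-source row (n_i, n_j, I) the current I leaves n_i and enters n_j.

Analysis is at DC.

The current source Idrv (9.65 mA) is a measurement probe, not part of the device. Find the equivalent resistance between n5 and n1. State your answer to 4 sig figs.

R_eq = 7.464 Ω

Apply KCL at each of the 5 non-ground nodes and solve the resulting linear system.
Node n1: branches {R1, R7, R8, R9, Idrv} → V_1 = 0.005356
Node n2: branches {R1, R2, R3, R4, R6, R8, R12} → V_2 = 0.0003628
Node n3: branches {R7, R10, R11, R12} → V_3 = -0.03525
Node n4: branches {R2, R4, R5, R6, R10} → V_4 = -0.0001156
Node n5: branches {R3, R11, Idrv} → V_5 = -0.06667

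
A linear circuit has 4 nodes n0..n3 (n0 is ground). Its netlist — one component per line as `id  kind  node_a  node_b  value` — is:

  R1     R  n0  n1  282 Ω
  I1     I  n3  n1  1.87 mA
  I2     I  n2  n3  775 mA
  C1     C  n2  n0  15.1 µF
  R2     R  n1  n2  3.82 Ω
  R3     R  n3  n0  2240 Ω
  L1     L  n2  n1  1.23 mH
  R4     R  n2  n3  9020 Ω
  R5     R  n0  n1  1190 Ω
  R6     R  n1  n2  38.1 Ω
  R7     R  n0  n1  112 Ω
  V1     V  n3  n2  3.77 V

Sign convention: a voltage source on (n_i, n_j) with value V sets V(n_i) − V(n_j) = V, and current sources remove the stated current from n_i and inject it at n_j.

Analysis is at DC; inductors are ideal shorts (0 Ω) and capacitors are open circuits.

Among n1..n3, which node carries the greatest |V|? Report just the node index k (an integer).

3

Apply KCL at each of the 3 non-ground nodes and solve the resulting linear system.
Node n1: branches {R1, I1, R2, L1, R5, R6, R7} → V_1 = -0.1223
Node n2: branches {I2, C1, R2, L1, R4, R6, V1} → V_2 = -0.1223
Node n3: branches {I1, I2, R3, R4, V1} → V_3 = 3.648
Source currents: i(L1)=-0.003498, i(V1)=0.7711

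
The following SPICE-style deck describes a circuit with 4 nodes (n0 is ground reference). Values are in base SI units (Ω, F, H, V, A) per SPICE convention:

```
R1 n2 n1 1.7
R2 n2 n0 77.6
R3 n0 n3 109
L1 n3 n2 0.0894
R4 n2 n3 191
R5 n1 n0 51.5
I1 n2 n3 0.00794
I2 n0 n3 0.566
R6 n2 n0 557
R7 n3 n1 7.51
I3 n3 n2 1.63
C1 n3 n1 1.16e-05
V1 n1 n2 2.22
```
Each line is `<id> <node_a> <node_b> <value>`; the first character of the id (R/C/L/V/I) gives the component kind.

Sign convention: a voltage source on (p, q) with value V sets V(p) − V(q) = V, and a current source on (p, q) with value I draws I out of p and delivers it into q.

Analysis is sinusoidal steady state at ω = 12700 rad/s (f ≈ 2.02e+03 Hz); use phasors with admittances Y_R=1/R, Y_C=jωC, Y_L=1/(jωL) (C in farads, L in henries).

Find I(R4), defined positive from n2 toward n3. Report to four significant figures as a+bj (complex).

0.009696-0.02151j A

MNA unknowns: 3 node voltages V₁..V_3 plus 1 source current (V1)
R1: Y=0.5882+0.000j on G[2,1]
R2: Y=0.01289+0.000j on G[2,0]
R3: Y=0.009174+0.000j on G[0,3]
L1: Y=0.000-0.0008808j on G[3,2]
R4: Y=0.005236+0.000j on G[2,3]
R5: Y=0.01942+0.000j on G[1,0]
I1: z[2]−=0.00794, z[3]+=0.00794
I2: z[0]−=0.566, z[3]+=0.566
R6: Y=0.001795+0.000j on G[2,0]
R7: Y=0.1332+0.000j on G[3,1]
I3: z[3]−=1.63, z[2]+=1.63
C1: Y=0.000+0.1473j on G[3,1]
V1: row V1−V2=2.22, i_V1 at 1,2
solve → V1=14.70-0.8710j, V2=12.48-0.8710j, V3=10.62+3.237j
aux → i_V1=-2.739-0.03593j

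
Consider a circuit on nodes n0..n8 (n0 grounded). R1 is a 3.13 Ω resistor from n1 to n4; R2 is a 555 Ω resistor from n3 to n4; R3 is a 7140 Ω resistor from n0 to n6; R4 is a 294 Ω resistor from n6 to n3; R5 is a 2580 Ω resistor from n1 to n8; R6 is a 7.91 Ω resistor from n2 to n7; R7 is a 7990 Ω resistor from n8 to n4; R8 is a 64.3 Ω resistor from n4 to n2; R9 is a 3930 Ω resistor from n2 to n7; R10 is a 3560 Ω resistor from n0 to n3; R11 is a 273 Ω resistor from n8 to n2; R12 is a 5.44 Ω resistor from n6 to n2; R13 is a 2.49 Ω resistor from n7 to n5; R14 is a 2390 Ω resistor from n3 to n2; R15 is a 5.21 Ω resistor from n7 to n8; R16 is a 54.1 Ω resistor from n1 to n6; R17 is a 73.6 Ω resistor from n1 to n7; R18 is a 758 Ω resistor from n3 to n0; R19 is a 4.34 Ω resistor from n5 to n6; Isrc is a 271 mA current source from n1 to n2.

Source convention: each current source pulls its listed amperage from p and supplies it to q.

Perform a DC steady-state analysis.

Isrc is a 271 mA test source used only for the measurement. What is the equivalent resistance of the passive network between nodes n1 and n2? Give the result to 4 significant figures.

Element admittances at DC:
  Y(R1) = 0.3195 S between n1,n4
  Y(R2) = 0.001802 S between n3,n4
  Y(R3) = 0.0001401 S between n0,n6
  Y(R4) = 0.003401 S between n6,n3
  Y(R5) = 0.0003876 S between n1,n8
  Y(R6) = 0.1264 S between n2,n7
  Y(R7) = 0.0001252 S between n8,n4
  Y(R8) = 0.01555 S between n4,n2
  Y(R9) = 0.0002545 S between n2,n7
  Y(R10) = 0.0002809 S between n0,n3
  Y(R11) = 0.003663 S between n8,n2
  Y(R12) = 0.1838 S between n6,n2
  Y(R13) = 0.4016 S between n7,n5
  Y(R14) = 0.0004184 S between n3,n2
  Y(R15) = 0.1919 S between n7,n8
  Y(R16) = 0.01848 S between n1,n6
  Y(R17) = 0.01359 S between n1,n7
  Y(R18) = 0.001319 S between n3,n0
  Y(R19) = 0.2304 S between n5,n6
  Isrc: injects 0.271 A into n2 (from n1)
Assemble and solve the 8×8 MNA system:
  V(n1)=-3.975  V(n2)=2.010  V(n3)=-0.1255  V(n4)=-3.676  V(n5)=1.431  V(n6)=1.434  V(n7)=1.430  V(n8)=1.427

R_eq = 22.09 Ω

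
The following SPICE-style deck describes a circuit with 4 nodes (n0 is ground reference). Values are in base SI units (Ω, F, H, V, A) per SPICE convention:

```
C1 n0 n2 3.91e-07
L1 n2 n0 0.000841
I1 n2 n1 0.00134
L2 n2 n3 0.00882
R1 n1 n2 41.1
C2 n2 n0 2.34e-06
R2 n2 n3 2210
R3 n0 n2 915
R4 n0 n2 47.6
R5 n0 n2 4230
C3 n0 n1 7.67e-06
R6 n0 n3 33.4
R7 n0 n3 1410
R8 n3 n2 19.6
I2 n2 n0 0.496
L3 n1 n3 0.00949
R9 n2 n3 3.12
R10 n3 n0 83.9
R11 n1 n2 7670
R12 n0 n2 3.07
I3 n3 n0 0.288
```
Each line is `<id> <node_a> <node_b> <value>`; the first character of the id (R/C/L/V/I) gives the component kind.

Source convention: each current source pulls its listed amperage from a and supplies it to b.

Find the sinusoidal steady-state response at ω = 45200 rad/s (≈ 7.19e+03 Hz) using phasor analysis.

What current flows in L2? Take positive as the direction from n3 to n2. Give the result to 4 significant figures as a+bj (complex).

-0.0001453+0.001296j A

Apply KCL at each of the 3 non-ground nodes and solve the resulting linear system.
Node n1: branches {I1, R1, C3, L3, R11} → V_1 = 0.03574+0.1201j
Node n2: branches {C1, L1, I1, L2, R1, C2, R2, R3, R4, R5, R8, I2, R9, R11, R12} → V_2 = -1.743+0.4079j
Node n3: branches {L2, R2, R6, R7, R8, L3, R9, R10, I3} → V_3 = -2.259+0.3500j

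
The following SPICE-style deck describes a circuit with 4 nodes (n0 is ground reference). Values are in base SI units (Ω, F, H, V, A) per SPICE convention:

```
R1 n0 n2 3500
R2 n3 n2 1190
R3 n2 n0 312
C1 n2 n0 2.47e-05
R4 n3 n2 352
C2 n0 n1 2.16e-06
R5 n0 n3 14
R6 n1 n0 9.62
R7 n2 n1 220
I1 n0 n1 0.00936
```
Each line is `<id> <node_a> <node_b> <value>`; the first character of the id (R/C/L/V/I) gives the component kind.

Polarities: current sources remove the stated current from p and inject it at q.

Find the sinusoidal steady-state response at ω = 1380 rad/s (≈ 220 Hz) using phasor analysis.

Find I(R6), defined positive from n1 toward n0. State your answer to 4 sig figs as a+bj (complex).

0.008974-0.0002920j A

Element admittances at ω=1380 rad/s:
  Y(R1) = 0.0002857+0.000j S between n0,n2
  Y(R2) = 0.0008403+0.000j S between n3,n2
  Y(R3) = 0.003205+0.000j S between n2,n0
  Y(C1) = 0.000+0.03409j S between n2,n0
  Y(R4) = 0.002841+0.000j S between n3,n2
  Y(C2) = 0.000+0.002981j S between n0,n1
  Y(R5) = 0.07143+0.000j S between n0,n3
  Y(R6) = 0.1040+0.000j S between n1,n0
  Y(R7) = 0.004545+0.000j S between n2,n1
  I1: injects 0.00936 A into n1 (from n0)
Assemble and solve the 3×3 MNA system:
  V(n1)=0.08633-0.002809j  V(n2)=0.003160-0.01044j  V(n3)=0.0001549-0.0005118j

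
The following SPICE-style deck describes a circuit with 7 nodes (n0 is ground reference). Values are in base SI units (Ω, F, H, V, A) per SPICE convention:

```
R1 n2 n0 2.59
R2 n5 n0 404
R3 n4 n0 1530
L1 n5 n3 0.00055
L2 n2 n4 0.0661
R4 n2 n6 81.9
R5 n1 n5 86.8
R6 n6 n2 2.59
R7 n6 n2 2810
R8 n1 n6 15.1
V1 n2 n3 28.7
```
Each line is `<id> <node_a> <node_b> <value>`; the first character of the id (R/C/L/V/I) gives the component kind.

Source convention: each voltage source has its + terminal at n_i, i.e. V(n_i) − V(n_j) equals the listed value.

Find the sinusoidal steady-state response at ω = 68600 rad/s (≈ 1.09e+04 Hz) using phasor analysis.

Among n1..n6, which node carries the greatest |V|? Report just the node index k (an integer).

3

Element admittances at ω=68600 rad/s:
  Y(R1) = 0.3861+0.000j S between n2,n0
  Y(R2) = 0.002475+0.000j S between n5,n0
  Y(R3) = 0.0006536+0.000j S between n4,n0
  Y(L1) = 0.000-0.02650j S between n5,n3
  Y(L2) = 0.000-0.0002205j S between n2,n4
  Y(R4) = 0.01221+0.000j S between n2,n6
  Y(R5) = 0.01152+0.000j S between n1,n5
  Y(R6) = 0.3861+0.000j S between n6,n2
  Y(R7) = 0.0003559+0.000j S between n6,n2
  Y(R8) = 0.06623+0.000j S between n1,n6
  V1: constraint V(n2)−V(n3) = 28.7
Assemble and solve the 7×7 MNA system:
  V(n1)=-3.861+1.754j  V(n2)=0.1516-0.06874j  V(n3)=-28.55-0.06874j  V(n4)=-0.005332-0.05294j  V(n5)=-23.64+10.74j  V(n6)=-0.4200+0.1909j
  i(V1)=-0.2864+0.1301j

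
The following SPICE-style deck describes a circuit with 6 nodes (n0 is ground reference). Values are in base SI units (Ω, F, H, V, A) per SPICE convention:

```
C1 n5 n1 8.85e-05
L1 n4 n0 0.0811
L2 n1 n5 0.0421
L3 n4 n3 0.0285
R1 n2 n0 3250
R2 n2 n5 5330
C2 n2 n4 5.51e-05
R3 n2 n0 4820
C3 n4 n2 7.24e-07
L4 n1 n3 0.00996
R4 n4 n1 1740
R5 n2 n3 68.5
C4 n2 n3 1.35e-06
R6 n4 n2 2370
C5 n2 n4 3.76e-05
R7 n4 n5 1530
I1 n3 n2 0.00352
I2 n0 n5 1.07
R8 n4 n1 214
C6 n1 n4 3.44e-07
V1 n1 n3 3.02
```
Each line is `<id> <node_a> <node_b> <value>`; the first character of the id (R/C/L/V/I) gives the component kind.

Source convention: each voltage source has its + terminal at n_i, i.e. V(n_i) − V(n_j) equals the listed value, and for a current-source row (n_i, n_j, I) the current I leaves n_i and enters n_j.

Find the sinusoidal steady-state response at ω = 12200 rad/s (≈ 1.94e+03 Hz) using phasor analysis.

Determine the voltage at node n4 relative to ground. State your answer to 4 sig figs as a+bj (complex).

Element admittances at ω=12200 rad/s:
  Y(C1) = 0.000+1.080j S between n5,n1
  Y(L1) = 0.000-0.001011j S between n4,n0
  Y(L2) = 0.000-0.001947j S between n1,n5
  Y(L3) = 0.000-0.002876j S between n4,n3
  Y(R1) = 0.0003077+0.000j S between n2,n0
  Y(R2) = 0.0001876+0.000j S between n2,n5
  Y(C2) = 0.000+0.6722j S between n2,n4
  Y(R3) = 0.0002075+0.000j S between n2,n0
  Y(C3) = 0.000+0.008833j S between n4,n2
  Y(L4) = 0.000-0.008230j S between n1,n3
  Y(R4) = 0.0005747+0.000j S between n4,n1
  Y(R5) = 0.01460+0.000j S between n2,n3
  Y(C4) = 0.000+0.01647j S between n2,n3
  Y(R6) = 0.0004219+0.000j S between n4,n2
  Y(C5) = 0.000+0.4587j S between n2,n4
  Y(R7) = 0.0006536+0.000j S between n4,n5
  I1: injects 0.00352 A into n2 (from n3)
  I2: injects 1.07 A into n5 (from n0)
  Y(R8) = 0.004673+0.000j S between n4,n1
  Y(C6) = 0.000+0.004197j S between n1,n4
  V1: constraint V(n1)−V(n3) = 3.02
Assemble and solve the 6×6 MNA system:
  V(n1)=459.9+814.7j  V(n2)=427.9+840.0j  V(n3)=456.8+814.7j  V(n4)=428.2+840.6j  V(n5)=459.9+813.8j
  i(V1)=0.7685+0.04998j

428.2+840.6j V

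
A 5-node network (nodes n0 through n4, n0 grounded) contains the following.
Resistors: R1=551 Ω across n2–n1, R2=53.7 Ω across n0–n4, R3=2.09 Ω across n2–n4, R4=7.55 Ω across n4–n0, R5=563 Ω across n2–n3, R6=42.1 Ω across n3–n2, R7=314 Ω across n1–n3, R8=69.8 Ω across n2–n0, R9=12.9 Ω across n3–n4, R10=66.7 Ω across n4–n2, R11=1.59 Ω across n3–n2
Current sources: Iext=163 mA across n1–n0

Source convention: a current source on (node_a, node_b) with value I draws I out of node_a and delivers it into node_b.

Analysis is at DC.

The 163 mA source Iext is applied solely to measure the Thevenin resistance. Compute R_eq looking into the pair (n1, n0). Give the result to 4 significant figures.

Apply KCL at each of the 4 non-ground nodes and solve the resulting linear system.
Node n1: branches {R1, R7, Iext} → V_1 = -33.88
Node n2: branches {R1, R3, R5, R6, R8, R10, R11} → V_2 = -1.204
Node n3: branches {R5, R6, R7, R9, R11} → V_3 = -1.321
Node n4: branches {R2, R3, R4, R9, R10} → V_4 = -0.9648

R_eq = 207.9 Ω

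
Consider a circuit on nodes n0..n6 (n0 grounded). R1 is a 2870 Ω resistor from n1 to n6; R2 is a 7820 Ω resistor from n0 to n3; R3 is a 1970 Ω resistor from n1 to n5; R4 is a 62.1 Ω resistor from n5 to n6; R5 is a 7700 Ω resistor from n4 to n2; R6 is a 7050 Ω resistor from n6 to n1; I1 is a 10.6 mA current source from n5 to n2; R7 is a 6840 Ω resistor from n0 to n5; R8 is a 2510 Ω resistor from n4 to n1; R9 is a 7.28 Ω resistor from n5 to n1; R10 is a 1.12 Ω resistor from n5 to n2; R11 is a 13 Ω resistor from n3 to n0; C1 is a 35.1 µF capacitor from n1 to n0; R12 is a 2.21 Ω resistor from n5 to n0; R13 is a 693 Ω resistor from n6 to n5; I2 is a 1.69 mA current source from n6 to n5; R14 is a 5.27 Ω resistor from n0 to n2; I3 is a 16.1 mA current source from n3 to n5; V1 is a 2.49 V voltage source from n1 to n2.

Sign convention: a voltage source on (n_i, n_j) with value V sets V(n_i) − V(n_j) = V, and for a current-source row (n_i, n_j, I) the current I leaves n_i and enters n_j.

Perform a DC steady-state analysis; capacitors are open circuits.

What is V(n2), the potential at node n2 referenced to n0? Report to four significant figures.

MNA unknowns: 6 node voltages V₁..V_6 plus 1 source current (V1)
R1: Y=0.0003484 on G[1,6]
R2: Y=0.0001279 on G[0,3]
R3: Y=0.0005076 on G[1,5]
R4: Y=0.01610 on G[5,6]
R5: Y=0.0001299 on G[4,2]
R6: Y=0.0001418 on G[6,1]
I1: z[5]−=0.0106, z[2]+=0.0106
R7: Y=0.0001462 on G[0,5]
R8: Y=0.0003984 on G[4,1]
R9: Y=0.1374 on G[5,1]
R10: Y=0.8929 on G[5,2]
R11: Y=0.07692 on G[3,0]
C1: Y=0.000 on G[1,0]
R12: Y=0.4525 on G[5,0]
R13: Y=0.001443 on G[6,5]
I2: z[6]−=0.00169, z[5]+=0.00169
R14: Y=0.1898 on G[0,2]
I3: z[3]−=0.0161, z[5]+=0.0161
V1: row V1−V2=2.49, i_V1 at 1,2
solve → V1=2.310, V2=-0.1798, V3=-0.2090, V4=1.698, V5=0.1109, V6=0.07703
aux → i_V1=-0.3046

-0.1798 V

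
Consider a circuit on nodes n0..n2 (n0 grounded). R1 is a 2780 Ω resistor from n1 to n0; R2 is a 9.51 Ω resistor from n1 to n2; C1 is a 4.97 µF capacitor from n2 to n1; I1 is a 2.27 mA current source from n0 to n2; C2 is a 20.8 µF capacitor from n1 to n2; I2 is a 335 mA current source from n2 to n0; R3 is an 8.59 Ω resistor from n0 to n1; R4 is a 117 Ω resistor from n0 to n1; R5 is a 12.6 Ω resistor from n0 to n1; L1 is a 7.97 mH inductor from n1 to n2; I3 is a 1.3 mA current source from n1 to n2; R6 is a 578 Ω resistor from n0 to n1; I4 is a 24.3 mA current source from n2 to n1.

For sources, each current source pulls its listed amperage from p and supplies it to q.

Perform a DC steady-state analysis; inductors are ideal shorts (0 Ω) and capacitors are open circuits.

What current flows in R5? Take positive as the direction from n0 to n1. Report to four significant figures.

Element admittances at DC:
  Y(R1) = 0.0003597 S between n1,n0
  Y(R2) = 0.1052 S between n1,n2
  Y(C1) = 0.000 S between n2,n1
  I1: injects 0.00227 A into n2 (from n0)
  Y(C2) = 0.000 S between n1,n2
  I2: injects 0.335 A into n0 (from n2)
  Y(R3) = 0.1164 S between n0,n1
  Y(R4) = 0.008547 S between n0,n1
  Y(R5) = 0.07937 S between n0,n1
  L1: short n1↔n2 (DC inductor)
  I3: injects 0.0013 A into n2 (from n1)
  Y(R6) = 0.001730 S between n0,n1
  I4: injects 0.0243 A into n1 (from n2)
Assemble and solve the 3×3 MNA system:
  V(n1)=-1.612  V(n2)=-1.612
  i(L1)=0.3557

0.1279 A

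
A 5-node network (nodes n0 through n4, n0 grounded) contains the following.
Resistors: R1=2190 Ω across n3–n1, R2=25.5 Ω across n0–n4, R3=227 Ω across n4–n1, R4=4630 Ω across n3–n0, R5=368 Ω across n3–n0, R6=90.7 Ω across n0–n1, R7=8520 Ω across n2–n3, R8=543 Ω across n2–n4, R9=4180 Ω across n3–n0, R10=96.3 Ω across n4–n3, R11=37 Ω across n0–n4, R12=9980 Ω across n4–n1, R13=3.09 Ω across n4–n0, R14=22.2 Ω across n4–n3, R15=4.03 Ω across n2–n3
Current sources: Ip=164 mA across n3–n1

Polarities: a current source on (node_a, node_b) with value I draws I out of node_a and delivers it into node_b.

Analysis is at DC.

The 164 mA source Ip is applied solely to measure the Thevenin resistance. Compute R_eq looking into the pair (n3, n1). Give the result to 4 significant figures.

Apply KCL at each of the 4 non-ground nodes and solve the resulting linear system.
Node n1: branches {R1, R3, R6, R12, Ip} → V_1 = 10.10
Node n2: branches {R7, R8, R15} → V_2 = -2.845
Node n3: branches {R1, R4, R5, R7, R9, R10, R14, R15, Ip} → V_3 = -2.865
Node n4: branches {R2, R3, R8, R10, R11, R12, R13, R14} → V_4 = -0.2624

R_eq = 79.07 Ω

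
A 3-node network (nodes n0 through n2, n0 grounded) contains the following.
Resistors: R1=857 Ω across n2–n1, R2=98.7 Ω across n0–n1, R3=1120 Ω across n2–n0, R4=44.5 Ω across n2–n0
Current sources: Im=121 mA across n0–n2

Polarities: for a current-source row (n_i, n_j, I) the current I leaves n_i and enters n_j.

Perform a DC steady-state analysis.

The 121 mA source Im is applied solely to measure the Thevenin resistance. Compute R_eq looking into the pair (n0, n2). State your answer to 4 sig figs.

Apply KCL at each of the 2 non-ground nodes and solve the resulting linear system.
Node n1: branches {R1, R2} → V_1 = 0.5119
Node n2: branches {R1, R3, R4, Im} → V_2 = 4.957

R_eq = 40.96 Ω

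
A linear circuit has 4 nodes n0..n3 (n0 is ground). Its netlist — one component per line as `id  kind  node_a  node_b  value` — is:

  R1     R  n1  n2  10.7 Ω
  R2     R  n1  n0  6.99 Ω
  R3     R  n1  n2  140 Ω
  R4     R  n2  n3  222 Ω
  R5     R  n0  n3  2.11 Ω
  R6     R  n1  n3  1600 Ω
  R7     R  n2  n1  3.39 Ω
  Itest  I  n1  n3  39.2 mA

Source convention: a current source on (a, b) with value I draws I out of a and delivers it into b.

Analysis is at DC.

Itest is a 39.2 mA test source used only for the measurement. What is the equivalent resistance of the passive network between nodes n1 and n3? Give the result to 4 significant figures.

R_eq = 8.698 Ω

Apply KCL at each of the 3 non-ground nodes and solve the resulting linear system.
Node n1: branches {R1, R2, R3, R6, R7, Itest} → V_1 = -0.2619
Node n2: branches {R1, R3, R4, R7} → V_2 = -0.2581
Node n3: branches {R4, R5, R6, Itest} → V_3 = 0.07906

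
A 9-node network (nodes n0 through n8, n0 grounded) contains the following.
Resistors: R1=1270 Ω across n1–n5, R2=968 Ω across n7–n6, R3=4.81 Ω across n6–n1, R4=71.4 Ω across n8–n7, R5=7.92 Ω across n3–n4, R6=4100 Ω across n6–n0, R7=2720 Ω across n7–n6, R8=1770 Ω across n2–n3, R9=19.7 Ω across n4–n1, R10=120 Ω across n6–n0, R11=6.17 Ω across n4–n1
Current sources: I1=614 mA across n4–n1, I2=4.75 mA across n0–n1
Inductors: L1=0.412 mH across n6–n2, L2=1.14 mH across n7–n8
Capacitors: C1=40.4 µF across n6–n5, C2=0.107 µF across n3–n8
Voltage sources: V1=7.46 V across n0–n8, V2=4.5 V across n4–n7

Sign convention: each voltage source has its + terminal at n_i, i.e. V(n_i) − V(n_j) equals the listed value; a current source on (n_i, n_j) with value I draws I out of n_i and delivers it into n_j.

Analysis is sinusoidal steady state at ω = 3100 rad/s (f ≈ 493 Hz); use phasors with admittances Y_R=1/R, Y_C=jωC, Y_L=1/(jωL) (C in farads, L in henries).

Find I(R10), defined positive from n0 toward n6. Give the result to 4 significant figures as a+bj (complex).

0.001218-0.0001608j A

Apply KCL at each of the 8 non-ground nodes and solve the resulting linear system.
Node n1: branches {R1, R3, I1, I2, R9, R11} → V_1 = -0.09553+0.02010j
Node n2: branches {R8, L1} → V_2 = -0.1461+0.01728j
Node n3: branches {R5, R8, C2} → V_3 = -2.941+0.009048j
Node n4: branches {I1, R5, R9, R11, V2} → V_4 = -2.953+0.02088j
Node n5: branches {R1, C1} → V_5 = -0.1461+0.01897j
Node n6: branches {R2, R3, R6, R7, L1, C1, R10} → V_6 = -0.1461+0.01929j
Node n7: branches {R2, R4, R7, L2, V2} → V_7 = -7.453+0.02088j
Node n8: branches {R4, L2, C2, V1} → V_8 = -7.460+0.000j
Source currents: i(V1)=-0.006003+0.0001655j, i(V2)=-0.004228-0.001662j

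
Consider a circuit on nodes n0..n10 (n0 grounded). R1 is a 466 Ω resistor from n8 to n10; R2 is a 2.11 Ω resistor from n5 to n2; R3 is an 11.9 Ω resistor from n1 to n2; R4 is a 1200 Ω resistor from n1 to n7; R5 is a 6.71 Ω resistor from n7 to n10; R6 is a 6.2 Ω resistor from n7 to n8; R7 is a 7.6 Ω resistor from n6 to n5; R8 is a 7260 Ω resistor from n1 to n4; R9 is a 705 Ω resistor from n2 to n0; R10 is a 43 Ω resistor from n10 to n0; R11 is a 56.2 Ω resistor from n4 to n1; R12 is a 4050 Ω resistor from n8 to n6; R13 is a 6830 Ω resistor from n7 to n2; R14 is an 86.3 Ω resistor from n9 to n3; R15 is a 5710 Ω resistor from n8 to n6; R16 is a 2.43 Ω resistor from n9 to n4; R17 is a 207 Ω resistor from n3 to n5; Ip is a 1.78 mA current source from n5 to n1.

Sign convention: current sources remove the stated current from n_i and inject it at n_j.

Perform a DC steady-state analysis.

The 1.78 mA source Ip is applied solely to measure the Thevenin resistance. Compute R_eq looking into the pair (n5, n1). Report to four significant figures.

R_eq = 13.39 Ω

MNA unknowns: 10 node voltages V₁..V_10
R1: Y=0.002146 on G[8,10]
R2: Y=0.4739 on G[5,2]
R3: Y=0.08403 on G[1,2]
R4: Y=0.0008333 on G[1,7]
R5: Y=0.1490 on G[7,10]
R6: Y=0.1613 on G[7,8]
R7: Y=0.1316 on G[6,5]
R8: Y=0.0001377 on G[1,4]
R9: Y=0.001418 on G[2,0]
R10: Y=0.02326 on G[10,0]
R11: Y=0.01779 on G[4,1]
R12: Y=0.0002469 on G[8,6]
R13: Y=0.0001464 on G[7,2]
R14: Y=0.01159 on G[9,3]
R15: Y=0.0001751 on G[8,6]
R16: Y=0.4115 on G[9,4]
R17: Y=0.004831 on G[3,5]
Ip: z[5]−=0.00178, z[1]+=0.00178
solve → V1=0.01497, V2=-0.005262, V3=0.005170, V4=0.01119, V5=-0.008867, V6=-0.008837, V7=0.0003707, V8=0.0003463, V9=0.01102, V10=0.0003210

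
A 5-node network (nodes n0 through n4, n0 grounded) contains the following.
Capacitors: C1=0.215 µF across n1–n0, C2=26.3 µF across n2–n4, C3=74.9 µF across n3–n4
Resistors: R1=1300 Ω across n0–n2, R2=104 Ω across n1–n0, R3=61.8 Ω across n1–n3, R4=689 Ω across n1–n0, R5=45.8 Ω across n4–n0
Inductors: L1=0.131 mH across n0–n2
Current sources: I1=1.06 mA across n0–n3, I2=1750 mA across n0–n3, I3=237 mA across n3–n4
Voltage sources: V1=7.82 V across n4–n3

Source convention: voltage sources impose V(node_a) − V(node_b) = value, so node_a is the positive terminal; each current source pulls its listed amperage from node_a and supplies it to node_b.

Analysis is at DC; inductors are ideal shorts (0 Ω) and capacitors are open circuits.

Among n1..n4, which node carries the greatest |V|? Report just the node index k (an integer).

4

MNA unknowns: 4 node voltages V₁..V_4 plus 2 source currents (L1, V1)
C1: Y=0.000 on G[1,0]
C2: Y=0.000 on G[2,4]
R1: Y=0.0007692 on G[0,2]
R2: Y=0.009615 on G[1,0]
L1: row V0−V2=0, i_L1 at 0,2
R3: Y=0.01618 on G[1,3]
C3: Y=0.000 on G[3,4]
I1: z[0]−=0.00106, z[3]+=0.00106
R4: Y=0.001451 on G[1,0]
I2: z[0]−=1.75, z[3]+=1.75
R5: Y=0.02183 on G[4,0]
I3: z[3]−=0.237, z[4]+=0.237
V1: row V4−V3=7.82, i_V1 at 4,3
solve → V1=33.04, V2=0.000, V3=55.63, V4=63.45
aux → i_L1=0.000, i_V1=-1.148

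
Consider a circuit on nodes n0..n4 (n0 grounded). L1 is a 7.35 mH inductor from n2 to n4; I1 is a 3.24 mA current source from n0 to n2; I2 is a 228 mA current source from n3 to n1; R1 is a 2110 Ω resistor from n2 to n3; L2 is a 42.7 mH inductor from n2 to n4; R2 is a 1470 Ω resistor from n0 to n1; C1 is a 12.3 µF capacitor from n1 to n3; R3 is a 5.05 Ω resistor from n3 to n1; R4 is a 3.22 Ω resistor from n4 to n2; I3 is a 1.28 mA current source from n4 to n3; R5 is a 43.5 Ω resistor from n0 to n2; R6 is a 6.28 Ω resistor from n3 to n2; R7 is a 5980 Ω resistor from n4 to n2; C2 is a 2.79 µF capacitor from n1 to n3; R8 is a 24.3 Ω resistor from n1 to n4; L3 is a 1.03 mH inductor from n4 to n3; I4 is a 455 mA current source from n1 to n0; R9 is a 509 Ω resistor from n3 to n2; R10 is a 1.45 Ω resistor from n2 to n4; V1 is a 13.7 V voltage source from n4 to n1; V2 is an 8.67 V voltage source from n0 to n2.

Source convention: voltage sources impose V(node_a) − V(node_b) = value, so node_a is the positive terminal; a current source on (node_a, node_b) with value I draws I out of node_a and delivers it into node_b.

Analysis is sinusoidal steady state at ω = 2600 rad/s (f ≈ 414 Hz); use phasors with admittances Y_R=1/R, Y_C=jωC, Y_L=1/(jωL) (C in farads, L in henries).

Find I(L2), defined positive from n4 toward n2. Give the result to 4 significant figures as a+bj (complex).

Apply KCL at each of the 4 non-ground nodes and solve the resulting linear system.
Node n1: branches {I2, R2, C1, R3, C2, R8, I4, V1} → V_1 = -22.30+0.7079j
Node n2: branches {L1, I1, R1, L2, R4, R5, R6, R7, R9, R10, V2} → V_2 = -8.670+0.000j
Node n3: branches {I2, R1, C1, R3, I3, R6, C2, L3, R9} → V_3 = -12.10-4.356j
Node n4: branches {L1, L2, R4, I3, R7, R8, L3, R10, V1} → V_4 = -8.599+0.7079j
Source currents: i(V1)=-2.570+0.6030j, i(V2)=0.2373+0.0004815j

0.006376-0.0006399j A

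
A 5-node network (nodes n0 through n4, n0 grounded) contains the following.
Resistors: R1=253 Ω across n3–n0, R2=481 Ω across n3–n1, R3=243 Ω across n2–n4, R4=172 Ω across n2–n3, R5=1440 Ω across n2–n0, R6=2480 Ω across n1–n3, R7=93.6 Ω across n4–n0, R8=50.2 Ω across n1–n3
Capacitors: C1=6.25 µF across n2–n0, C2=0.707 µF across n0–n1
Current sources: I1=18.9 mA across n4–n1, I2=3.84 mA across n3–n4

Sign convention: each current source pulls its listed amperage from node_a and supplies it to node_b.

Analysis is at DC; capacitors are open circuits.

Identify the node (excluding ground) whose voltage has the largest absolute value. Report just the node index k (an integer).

1

MNA unknowns: 4 node voltages V₁..V_4
R1: Y=0.003953 on G[3,0]
R2: Y=0.002079 on G[3,1]
C1: Y=0.000 on G[2,0]
R3: Y=0.004115 on G[2,4]
R4: Y=0.005814 on G[2,3]
C2: Y=0.000 on G[0,1]
I1: z[4]−=0.0189, z[1]+=0.0189
R5: Y=0.0006944 on G[2,0]
R6: Y=0.0004032 on G[1,3]
R7: Y=0.01068 on G[4,0]
R8: Y=0.01992 on G[1,3]
I2: z[3]−=0.00384, z[4]+=0.00384
solve → V1=2.858, V2=0.7938, V3=2.015, V4=-0.7969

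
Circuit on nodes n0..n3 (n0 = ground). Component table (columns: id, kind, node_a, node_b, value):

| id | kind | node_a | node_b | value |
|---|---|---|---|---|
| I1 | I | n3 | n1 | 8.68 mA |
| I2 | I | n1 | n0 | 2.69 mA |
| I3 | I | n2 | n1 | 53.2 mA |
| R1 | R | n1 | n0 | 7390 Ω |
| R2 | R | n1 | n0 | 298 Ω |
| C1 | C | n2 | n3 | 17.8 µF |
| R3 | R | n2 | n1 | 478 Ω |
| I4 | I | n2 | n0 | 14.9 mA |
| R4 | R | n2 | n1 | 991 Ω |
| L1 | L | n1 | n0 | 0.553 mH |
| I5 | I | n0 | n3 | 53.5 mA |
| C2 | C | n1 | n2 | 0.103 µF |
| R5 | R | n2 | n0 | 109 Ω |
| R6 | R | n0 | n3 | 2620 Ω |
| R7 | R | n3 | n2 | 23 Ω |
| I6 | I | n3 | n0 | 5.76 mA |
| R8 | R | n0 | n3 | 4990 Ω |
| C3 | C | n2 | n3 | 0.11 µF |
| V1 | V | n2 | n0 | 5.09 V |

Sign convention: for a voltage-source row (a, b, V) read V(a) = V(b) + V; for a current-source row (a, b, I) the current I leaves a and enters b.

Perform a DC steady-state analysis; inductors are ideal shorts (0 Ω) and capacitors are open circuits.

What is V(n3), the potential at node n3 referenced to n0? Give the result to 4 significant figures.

Element admittances at DC:
  I1: injects 0.00868 A into n1 (from n3)
  I2: injects 0.00269 A into n0 (from n1)
  I3: injects 0.0532 A into n1 (from n2)
  Y(R1) = 0.0001353 S between n1,n0
  Y(R2) = 0.003356 S between n1,n0
  Y(C1) = 0.000 S between n2,n3
  Y(R3) = 0.002092 S between n2,n1
  I4: injects 0.0149 A into n0 (from n2)
  Y(R4) = 0.001009 S between n2,n1
  L1: short n1↔n0 (DC inductor)
  I5: injects 0.0535 A into n3 (from n0)
  Y(C2) = 0.000 S between n1,n2
  Y(R5) = 0.009174 S between n2,n0
  Y(R6) = 0.0003817 S between n0,n3
  Y(R7) = 0.04348 S between n3,n2
  I6: injects 0.00576 A into n0 (from n3)
  Y(R8) = 0.0002004 S between n0,n3
  Y(C3) = 0.000 S between n2,n3
  V1: constraint V(n2)−V(n0) = 5.09
Assemble and solve the 5×5 MNA system:
  V(n1)=0.000  V(n2)=5.090  V(n3)=5.909
  i(L1)=0.07497  i(V1)=-0.09496

5.909 V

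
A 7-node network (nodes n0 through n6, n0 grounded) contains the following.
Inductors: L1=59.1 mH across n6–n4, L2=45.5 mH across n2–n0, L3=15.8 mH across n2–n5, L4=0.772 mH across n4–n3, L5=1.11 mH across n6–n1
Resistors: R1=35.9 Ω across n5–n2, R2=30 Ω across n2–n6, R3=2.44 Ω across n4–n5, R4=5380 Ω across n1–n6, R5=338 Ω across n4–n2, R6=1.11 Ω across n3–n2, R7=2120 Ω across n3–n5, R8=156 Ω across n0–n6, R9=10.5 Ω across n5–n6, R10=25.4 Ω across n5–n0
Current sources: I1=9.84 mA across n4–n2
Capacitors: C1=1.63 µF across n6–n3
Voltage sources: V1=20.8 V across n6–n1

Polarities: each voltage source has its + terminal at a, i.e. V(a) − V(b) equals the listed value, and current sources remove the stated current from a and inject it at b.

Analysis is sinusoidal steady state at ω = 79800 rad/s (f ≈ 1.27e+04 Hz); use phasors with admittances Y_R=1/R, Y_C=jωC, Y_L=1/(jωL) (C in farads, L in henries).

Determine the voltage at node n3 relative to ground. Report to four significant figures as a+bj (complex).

MNA unknowns: 6 node voltages V₁..V_6 plus 1 source current (V1)
L1: Y=0.000-0.0002120j on G[6,4]
R1: Y=0.02786+0.000j on G[5,2]
R2: Y=0.03333+0.000j on G[2,6]
R3: Y=0.4098+0.000j on G[4,5]
L2: Y=0.000-0.0002754j on G[2,0]
R4: Y=0.0001859+0.000j on G[1,6]
I1: z[4]−=0.00984, z[2]+=0.00984
R5: Y=0.002959+0.000j on G[4,2]
R6: Y=0.9009+0.000j on G[3,2]
L3: Y=0.000-0.0007931j on G[2,5]
R7: Y=0.0004717+0.000j on G[3,5]
L4: Y=0.000-0.01623j on G[4,3]
R8: Y=0.006410+0.000j on G[0,6]
L5: Y=0.000-0.01129j on G[6,1]
R9: Y=0.09524+0.000j on G[5,6]
C1: Y=0.000+0.1301j on G[6,3]
R10: Y=0.03937+0.000j on G[5,0]
V1: row V6−V1=20.8, i_V1 at 6,1
solve → V1=-20.74+0.02233j, V2=0.09377-0.01838j, V3=0.08776-0.02052j, V4=-0.03287-0.007880j, V5=-0.009290-0.002980j, V6=0.05785+0.02233j
aux → i_V1=-0.003866+0.2348j

0.08776-0.02052j V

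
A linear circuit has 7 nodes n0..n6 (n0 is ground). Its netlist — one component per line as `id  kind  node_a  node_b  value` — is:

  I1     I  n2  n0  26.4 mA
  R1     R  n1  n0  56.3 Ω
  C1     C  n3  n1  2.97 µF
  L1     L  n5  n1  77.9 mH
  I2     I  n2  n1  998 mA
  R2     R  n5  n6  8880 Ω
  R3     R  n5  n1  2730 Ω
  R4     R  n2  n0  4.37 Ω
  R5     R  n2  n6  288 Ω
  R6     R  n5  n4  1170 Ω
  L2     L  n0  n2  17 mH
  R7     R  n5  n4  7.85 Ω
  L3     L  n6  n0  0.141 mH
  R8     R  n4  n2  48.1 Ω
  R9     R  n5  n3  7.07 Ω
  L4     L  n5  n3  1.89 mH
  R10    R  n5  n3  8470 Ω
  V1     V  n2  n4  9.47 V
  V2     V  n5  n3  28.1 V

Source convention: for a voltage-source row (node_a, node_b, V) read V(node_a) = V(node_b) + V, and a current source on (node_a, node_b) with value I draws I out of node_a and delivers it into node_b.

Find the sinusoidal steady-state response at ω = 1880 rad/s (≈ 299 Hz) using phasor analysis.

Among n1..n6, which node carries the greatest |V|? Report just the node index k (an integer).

1

MNA unknowns: 6 node voltages V₁..V_6 plus 2 source currents (V1, V2)
I1: z[2]−=0.0264, z[0]+=0.0264
R1: Y=0.01776+0.000j on G[1,0]
C1: Y=0.000+0.005584j on G[3,1]
L1: Y=0.000-0.006828j on G[5,1]
I2: z[2]−=0.998, z[1]+=0.998
R2: Y=0.0001126+0.000j on G[5,6]
R3: Y=0.0003663+0.000j on G[5,1]
R4: Y=0.2288+0.000j on G[2,0]
R5: Y=0.003472+0.000j on G[2,6]
R6: Y=0.0008547+0.000j on G[5,4]
L2: Y=0.000-0.03129j on G[0,2]
R7: Y=0.1274+0.000j on G[5,4]
L3: Y=0.000-3.772j on G[6,0]
R8: Y=0.02079+0.000j on G[4,2]
R9: Y=0.1414+0.000j on G[5,3]
L4: Y=0.000-0.2814j on G[5,3]
R10: Y=0.0001181+0.000j on G[5,3]
V1: row V2−V4=9.47, i_V1 at 2,4
V2: row V5−V3=28.1, i_V2 at 5,3
solve → V1=55.07-3.936j, V2=-4.280-0.2757j, V3=-41.68+0.2692j, V4=-13.75-0.2757j, V5=-13.58+0.2692j, V6=0.0002416-0.004345j
aux → i_V1=-0.2183-0.06989j, i_V2=-4.001+7.368j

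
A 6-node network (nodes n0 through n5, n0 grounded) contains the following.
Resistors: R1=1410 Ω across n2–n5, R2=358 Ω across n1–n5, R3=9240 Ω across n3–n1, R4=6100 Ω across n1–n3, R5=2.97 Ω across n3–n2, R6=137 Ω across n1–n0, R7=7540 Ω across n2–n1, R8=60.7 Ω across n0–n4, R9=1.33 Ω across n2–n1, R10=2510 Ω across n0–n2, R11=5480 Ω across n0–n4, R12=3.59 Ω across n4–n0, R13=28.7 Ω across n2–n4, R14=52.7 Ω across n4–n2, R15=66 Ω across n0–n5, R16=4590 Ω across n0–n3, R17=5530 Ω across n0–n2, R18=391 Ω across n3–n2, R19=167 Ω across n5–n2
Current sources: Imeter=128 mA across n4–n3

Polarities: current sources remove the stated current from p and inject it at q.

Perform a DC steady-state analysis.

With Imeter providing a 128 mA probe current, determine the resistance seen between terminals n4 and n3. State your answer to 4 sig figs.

R_eq = 17.84 Ω

Apply KCL at each of the 5 non-ground nodes and solve the resulting linear system.
Node n1: branches {R2, R3, R4, R6, R7, R9} → V_1 = 1.801
Node n2: branches {R1, R5, R7, R9, R10, R13, R14, R17, R18, R19} → V_2 = 1.823
Node n3: branches {R3, R4, R5, R16, R18, Imeter} → V_3 = 2.198
Node n4: branches {R8, R11, R12, R13, R14, Imeter} → V_4 = -0.08565
Node n5: branches {R1, R2, R15, R19} → V_5 = 0.6996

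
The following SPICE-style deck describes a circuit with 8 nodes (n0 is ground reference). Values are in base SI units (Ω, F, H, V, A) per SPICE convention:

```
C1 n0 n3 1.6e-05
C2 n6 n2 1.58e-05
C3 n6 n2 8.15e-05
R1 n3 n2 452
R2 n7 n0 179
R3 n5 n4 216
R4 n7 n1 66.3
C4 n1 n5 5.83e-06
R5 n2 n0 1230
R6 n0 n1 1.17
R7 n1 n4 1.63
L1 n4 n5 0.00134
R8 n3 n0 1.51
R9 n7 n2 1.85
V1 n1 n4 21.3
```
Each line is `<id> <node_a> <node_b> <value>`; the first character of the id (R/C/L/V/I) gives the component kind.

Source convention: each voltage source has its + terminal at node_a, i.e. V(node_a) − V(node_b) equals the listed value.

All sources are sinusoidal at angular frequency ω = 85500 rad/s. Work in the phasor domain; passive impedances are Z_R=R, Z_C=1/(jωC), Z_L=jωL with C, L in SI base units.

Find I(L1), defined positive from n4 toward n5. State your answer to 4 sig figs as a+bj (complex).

-0.001789+0.1892j A

MNA unknowns: 7 node voltages V₁..V_7 plus 1 source current (V1)
C1: Y=0.000+1.368j on G[0,3]
C2: Y=0.000+1.351j on G[6,2]
C3: Y=0.000+6.968j on G[6,2]
R1: Y=0.002212+0.000j on G[3,2]
R2: Y=0.005587+0.000j on G[7,0]
R3: Y=0.004630+0.000j on G[5,4]
R4: Y=0.01508+0.000j on G[7,1]
C4: Y=0.000+0.4985j on G[1,5]
R5: Y=0.0008130+0.000j on G[2,0]
R6: Y=0.8547+0.000j on G[0,1]
R7: Y=0.6135+0.000j on G[1,4]
L1: Y=0.000-0.008728j on G[4,5]
R8: Y=0.6623+0.000j on G[3,0]
R9: Y=0.5405+0.000j on G[7,2]
V1: row V1−V4=21.3, i_V1 at 1,4
solve → V1=0.000+0.000j, V2=0.000+0.000j, V3=0.000+0.000j, V4=-21.30+0.000j, V5=0.3777+0.2049j, V6=0.000+0.000j, V7=0.000+0.000j
aux → i_V1=-13.17+0.1883j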